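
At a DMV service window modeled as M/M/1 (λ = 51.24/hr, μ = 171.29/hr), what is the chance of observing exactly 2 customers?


ρ = 51.24/171.29 = 0.2991
P_n = (1−ρ)·ρ^n = (1 − 0.2991)·0.2991^2 = 0.7009·0.089486 = 0.062717

Final: 0.062717


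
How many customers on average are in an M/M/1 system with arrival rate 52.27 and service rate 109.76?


ρ = λ/μ = 52.27/109.76 = 0.4762
L = ρ/(1−ρ) = 0.4762/(1 − 0.4762) = 0.4762/0.5238 = 0.9092

Final: 0.9092


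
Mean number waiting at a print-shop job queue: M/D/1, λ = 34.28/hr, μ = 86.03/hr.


ρ = 34.28/86.03 = 0.3985
M/D/1: Lq = ρ²/(2(1−ρ)) = 0.1588/(2·0.6015) = 0.13197

Final: 0.13197


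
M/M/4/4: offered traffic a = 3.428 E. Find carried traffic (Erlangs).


B(4,3.428) = 0.252677 (Erlang-B)
Carried load = a(1 − B) = 3.428·(1 − 0.252677) = 3.428·0.747323 = 2.5618 E

Final: 2.5618 Erlangs


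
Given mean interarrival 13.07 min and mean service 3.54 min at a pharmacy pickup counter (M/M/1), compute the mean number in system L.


λ = 60/13.07 = 4.5907 /hr
μ = 60/3.54 = 16.9492 /hr
ρ = λ/μ = 4.5907/16.9492 = 0.2708
L = ρ/(1−ρ) = 0.2708/0.7292 = 0.3715

Final: 0.3715


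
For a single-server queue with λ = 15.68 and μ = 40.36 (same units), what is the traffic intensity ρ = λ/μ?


ρ = λ/μ = 15.68/40.36 = 0.3885

Final: 0.3885


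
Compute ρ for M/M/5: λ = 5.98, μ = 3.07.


ρ = λ/(cμ) = 5.98/(5·3.07) = 5.98/15.35 = 0.3896

Final: 0.3896


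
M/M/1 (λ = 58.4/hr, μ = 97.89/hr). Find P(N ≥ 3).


ρ = 58.4/97.89 = 0.5966
P(N ≥ n) = ρ^n = 0.5966^3 = 0.212336

Final: 0.212336


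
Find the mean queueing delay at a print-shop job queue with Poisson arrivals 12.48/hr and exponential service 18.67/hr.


ρ = 12.48/18.67 = 0.6685
Wq = ρ/(μ−λ) = 0.6685/(18.67 − 12.48) = 0.6685/6.19 = 0.1080 hr

Final: 0.1080 hr


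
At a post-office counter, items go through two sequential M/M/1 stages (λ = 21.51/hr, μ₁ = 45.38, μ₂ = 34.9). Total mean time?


Each node sees arrival rate λ = 21.51/hr (tandem ⇒ throughput preserved).
W₁ = 1/(μ₁−λ) = 1/(45.38−21.51) = 0.04189 hr
W₂ = 1/(μ₂−λ) = 1/(34.9−21.51) = 0.07468 hr
W_total = W₁ + W₂ = 0.04189 + 0.07468 = 0.11658 hr

Final: 0.11658 hr


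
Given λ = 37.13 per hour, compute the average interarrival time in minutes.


Mean interarrival time = 1/λ = 1/37.13 hour = 0.02693 hour
In minutes: 0.02693 × 60 = 1.6159 min

Final: 1.6159 min


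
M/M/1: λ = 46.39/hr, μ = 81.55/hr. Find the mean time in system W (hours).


W = 1/(μ−λ) = 1/(81.55 − 46.39) = 1/35.16 = 0.02844 hr

Final: 0.02844 hr


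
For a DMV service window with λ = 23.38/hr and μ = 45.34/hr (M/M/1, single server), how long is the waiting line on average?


ρ = 23.38/45.34 = 0.5157
Lq = ρ²/(1−ρ) = 0.2659/0.4843 = 0.5490

Final: 0.5490


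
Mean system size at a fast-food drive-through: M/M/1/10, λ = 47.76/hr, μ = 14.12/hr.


ρ = 47.76/14.12 = 3.3824
L = ρ[1 − (K+1)ρ^K + Kρ^(K+1)] / [(1−ρ)(1−ρ^(K+1))]
Numerator: 3.3824·(1 − 11·196018.117505 + 10·663018.788389) = 15132984.623377
Denominator: (-2.3824)·(-663017.788389) = 1579597.620497
L = 15132984.623377/1579597.620497 = 9.5803

Final: 9.5803


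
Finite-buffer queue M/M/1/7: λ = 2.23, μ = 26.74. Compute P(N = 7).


ρ = λ/μ = 2.23/26.74 = 0.08340
P_K = (1−ρ)ρ^K/(1−ρ^(K+1)) = (0.9166·0.00000002805)/(1 − 0.000000002340)
= 0.00000002571/1.000000 = 0.00000002571

Final: 0.00000002571


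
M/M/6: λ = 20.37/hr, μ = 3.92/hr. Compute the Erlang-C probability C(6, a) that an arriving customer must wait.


a = λ/μ = 5.1964; ρ = a/6 = 0.8661
P₀ = 0.003234 (from M/M/c formula)
C(c,a) = [a^c/(c!(1−ρ))]·P₀ = [19689.27713/(720·0.1339)]·0.003234
= 204.18510·0.003234 = 0.660311

Final: 0.660311


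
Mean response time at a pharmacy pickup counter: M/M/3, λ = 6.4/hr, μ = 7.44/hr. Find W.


a = 0.8602; ρ = 0.2867; P₀ = 0.420356
Lq = P₀·a^c·ρ/(c!(1−ρ)²) = 0.02513
Wq = Lq/λ = 0.02513/6.4 = 0.003927 hr
W = Wq + 1/μ = 0.003927 + 0.13441 = 0.13834 hr

Final: 0.13834 hr


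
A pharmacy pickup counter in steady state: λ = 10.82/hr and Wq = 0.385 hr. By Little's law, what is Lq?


Lq = λWq = 10.82·0.385 = 4.1657

Final: 4.1657


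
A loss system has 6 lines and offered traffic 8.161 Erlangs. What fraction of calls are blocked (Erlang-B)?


B(c,a) = (a^c/c!) / Σ_{k=0}^{c} a^k/k!
a^6/6! = 410.324804
Σ terms (k=0..6): 1.00000 + 8.16100 + 33.30096 + 90.58971 + 184.82566 + 301.67245 + 410.32480 = 1029.874584
B = 410.324804/1029.874584 = 0.398422

Final: 0.398422


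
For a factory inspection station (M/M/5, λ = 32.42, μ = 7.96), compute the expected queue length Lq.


a = λ/μ = 4.0729; ρ = a/5 = 0.8146
P₀ = 0.011566
Lq = P₀·a^c·ρ / (c!·(1−ρ)²) = 0.011566·1120.72669·0.8146/(120·0.03438)
= 2.55911

Final: 2.55911


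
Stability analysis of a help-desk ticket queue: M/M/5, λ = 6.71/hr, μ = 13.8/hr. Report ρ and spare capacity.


Total capacity cμ = 5·13.8 = 69.00/hr
ρ = λ/(cμ) = 6.71/69.00 = 0.09725
Stable ⇔ ρ < 1: YES
Spare capacity = cμ − λ = 69.00 − 6.71 = 62.29/hr

Final: ρ = 0.09725; stable; margin = 62.29/hr


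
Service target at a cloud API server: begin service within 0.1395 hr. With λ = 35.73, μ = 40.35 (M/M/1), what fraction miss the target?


ρ = 35.73/40.35 = 0.8855
P(Wq > t) = ρ·e^{−(μ−λ)t} = 0.8855·e^{−0.6445}
= 0.8855·0.524930 = 0.464827

Final: 0.464827


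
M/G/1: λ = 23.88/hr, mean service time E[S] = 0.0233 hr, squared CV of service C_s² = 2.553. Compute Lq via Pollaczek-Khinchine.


ρ = λ·E[S] = 23.88·0.0233 = 0.5564
Lq = ρ²(1+C_s²)/(2(1−ρ)) = 0.3096·(1+2.553)/(2·0.4436)
= 0.3096·3.5530/0.8872 = 1.23982

Final: 1.23982


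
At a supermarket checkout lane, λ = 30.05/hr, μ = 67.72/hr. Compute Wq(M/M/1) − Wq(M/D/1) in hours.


ρ = 30.05/67.72 = 0.4437
Wq(M/M/1) = ρ/(μ−λ) = 0.4437/37.67 = 0.01178 hr
Wq(M/D/1) = ρ/(2(μ−λ)) = 0.005890 hr
Savings = 0.01178 − 0.005890 = 0.005890 hr

Final: 0.005890 hr


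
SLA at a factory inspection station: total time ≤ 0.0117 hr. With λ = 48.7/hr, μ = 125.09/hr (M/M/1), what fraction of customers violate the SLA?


W ~ Exponential(μ−λ) for M/M/1.
μ − λ = 125.09 − 48.7 = 76.3900
P(W > t) = e^{−(μ−λ)t} = e^{−0.8938} = 0.409113

Final: 0.409113


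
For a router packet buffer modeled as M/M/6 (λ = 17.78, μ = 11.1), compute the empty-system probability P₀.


a = λ/μ = 17.78/11.1 = 1.6018; ρ = a/c = 0.2670
Σ_{k=0}^{5} a^k/k! (terms k=0..5) = 1.00000 + 1.60180 + 1.28288 + 0.68498 + 0.27430 + 0.08787 = 4.93184
Tail: a^6/(6!(1−ρ)) = 16.89090/(720·0.7330) = 0.03200
P₀ = 1/(4.93184 + 0.03200) = 1/4.96384 = 0.201457

Final: 0.201457


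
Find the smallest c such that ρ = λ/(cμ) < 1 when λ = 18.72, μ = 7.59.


Stability requires cμ > λ ⇔ c > λ/μ.
λ/μ = 18.72/7.59 = 2.4664
Minimum integer c = ⌊2.4664⌋ + 1 = 3
Check: 3·7.59 = 22.77 > 18.72, while 2·7.59 = 15.18 ≤ 18.72

Final: 3 servers


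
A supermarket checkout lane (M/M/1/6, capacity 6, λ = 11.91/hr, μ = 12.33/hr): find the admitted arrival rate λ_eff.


ρ = 0.9659; P_K = (1−ρ)ρ^6/(1−ρ^7) = 0.128441
λ_eff = λ(1 − P_K) = 11.91·(1 − 0.128441) = 11.91·0.871559 = 10.3803 /hr

Final: 10.3803 /hr


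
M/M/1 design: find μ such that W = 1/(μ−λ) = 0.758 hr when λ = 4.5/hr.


W = 1/(μ−λ) ⇒ μ − λ = 1/W = 1/0.758 = 1.3193
μ = λ + 1/W = 4.5 + 1.3193 = 5.8193 per hr

Final: 5.8193 /hr


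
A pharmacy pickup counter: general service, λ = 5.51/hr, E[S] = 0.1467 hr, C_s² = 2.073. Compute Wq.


ρ = λ·E[S] = 5.51·0.1467 = 0.8083
E[S²] = E[S]²(1+C_s²) = 0.1467²·(1+2.073) = 0.066134
Wq = λ·E[S²]/(2(1−ρ)) = 5.51·0.066134/(2·0.1917) = 0.95052 hr

Final: 0.95052 hr


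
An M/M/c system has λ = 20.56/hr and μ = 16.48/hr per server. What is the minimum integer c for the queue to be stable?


Stability requires cμ > λ ⇔ c > λ/μ.
λ/μ = 20.56/16.48 = 1.2476
Minimum integer c = ⌊1.2476⌋ + 1 = 2
Check: 2·16.48 = 32.96 > 20.56, while 1·16.48 = 16.48 ≤ 20.56

Final: 2 servers


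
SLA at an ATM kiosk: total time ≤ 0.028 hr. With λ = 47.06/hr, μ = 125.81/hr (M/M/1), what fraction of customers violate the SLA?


W ~ Exponential(μ−λ) for M/M/1.
μ − λ = 125.81 − 47.06 = 78.7500
P(W > t) = e^{−(μ−λ)t} = e^{−2.2050} = 0.110251

Final: 0.110251


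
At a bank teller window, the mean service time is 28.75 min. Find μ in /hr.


μ = 1/(service time) in consistent units.
1 hour = 60 min, so μ = 60/28.75 = 2.0870 per hour

Final: 2.0870 /hr


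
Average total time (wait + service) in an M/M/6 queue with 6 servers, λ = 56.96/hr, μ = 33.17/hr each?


a = 1.7172; ρ = 0.2862; P₀ = 0.179461
Lq = P₀·a^c·ρ/(c!(1−ρ)²) = 0.003590
Wq = Lq/λ = 0.003590/56.96 = 0.00006303 hr
W = Wq + 1/μ = 0.00006303 + 0.03015 = 0.03021 hr

Final: 0.03021 hr


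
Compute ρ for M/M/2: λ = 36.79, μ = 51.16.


ρ = λ/(cμ) = 36.79/(2·51.16) = 36.79/102.32 = 0.3596

Final: 0.3596


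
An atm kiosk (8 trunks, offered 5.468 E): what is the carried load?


B(8,5.468) = 0.093232 (Erlang-B)
Carried load = a(1 − B) = 5.468·(1 − 0.093232) = 5.468·0.906768 = 4.9582 E

Final: 4.9582 Erlangs


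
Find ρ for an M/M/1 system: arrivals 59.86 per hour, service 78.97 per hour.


ρ = λ/μ = 59.86/78.97 = 0.7580

Final: 0.7580


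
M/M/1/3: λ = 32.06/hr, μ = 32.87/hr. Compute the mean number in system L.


ρ = 32.06/32.87 = 0.9754
L = ρ[1 − (K+1)ρ^K + Kρ^(K+1)] / [(1−ρ)(1−ρ^(K+1))]
Numerator: 0.9754·(1 − 4·0.927879 + 3·0.905014) = 0.003438
Denominator: (0.02464)·(0.094986) = 0.002341
L = 0.003438/0.002341 = 1.4688

Final: 1.4688


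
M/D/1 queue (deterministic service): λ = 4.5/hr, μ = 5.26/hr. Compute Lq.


ρ = 4.5/5.26 = 0.8555
M/D/1: Lq = ρ²/(2(1−ρ)) = 0.7319/(2·0.1445) = 2.53277

Final: 2.53277


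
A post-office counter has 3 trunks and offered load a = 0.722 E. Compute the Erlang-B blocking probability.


B(c,a) = (a^c/c!) / Σ_{k=0}^{c} a^k/k!
a^3/3! = 0.062728
Σ terms (k=0..3): 1.00000 + 0.72200 + 0.26064 + 0.06273 = 2.045370
B = 0.062728/2.045370 = 0.030668

Final: 0.030668


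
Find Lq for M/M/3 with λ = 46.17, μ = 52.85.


a = λ/μ = 0.8736; ρ = a/3 = 0.2912
P₀ = 0.414599
Lq = P₀·a^c·ρ / (c!·(1−ρ)²) = 0.414599·0.66672·0.2912/(6·0.50240)
= 0.02670

Final: 0.02670


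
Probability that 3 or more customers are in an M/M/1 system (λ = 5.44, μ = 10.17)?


ρ = 5.44/10.17 = 0.5349
P(N ≥ n) = ρ^n = 0.5349^3 = 0.153050

Final: 0.153050


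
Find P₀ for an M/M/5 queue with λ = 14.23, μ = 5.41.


a = λ/μ = 14.23/5.41 = 2.6303; ρ = a/c = 0.5261
Σ_{k=0}^{4} a^k/k! (terms k=0..4) = 1.00000 + 2.63031 + 3.45928 + 3.03299 + 1.99443 = 12.11702
Tail: a^5/(5!(1−ρ)) = 125.90361/(120·0.4739) = 2.21379
P₀ = 1/(12.11702 + 2.21379) = 1/14.33081 = 0.069780

Final: 0.069780


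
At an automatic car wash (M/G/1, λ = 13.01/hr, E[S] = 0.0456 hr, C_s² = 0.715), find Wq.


ρ = λ·E[S] = 13.01·0.0456 = 0.5933
E[S²] = E[S]²(1+C_s²) = 0.0456²·(1+0.715) = 0.003566
Wq = λ·E[S²]/(2(1−ρ)) = 13.01·0.003566/(2·0.4067) = 0.05703 hr

Final: 0.05703 hr


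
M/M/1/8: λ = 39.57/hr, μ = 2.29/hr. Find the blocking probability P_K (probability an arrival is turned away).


ρ = λ/μ = 39.57/2.29 = 17.2795
P_K = (1−ρ)ρ^K/(1−ρ^(K+1)) = (-16.2795·7947756326.110682)/(1 − 137333064552.052261)
= -129385308225.941574/-137333064551.052261 = 0.942128

Final: 0.942128


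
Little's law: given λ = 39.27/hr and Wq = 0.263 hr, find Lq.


Lq = λWq = 39.27·0.263 = 10.3280

Final: 10.3280


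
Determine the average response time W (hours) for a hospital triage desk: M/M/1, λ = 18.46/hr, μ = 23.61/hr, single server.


W = 1/(μ−λ) = 1/(23.61 − 18.46) = 1/5.15 = 0.1942 hr

Final: 0.1942 hr


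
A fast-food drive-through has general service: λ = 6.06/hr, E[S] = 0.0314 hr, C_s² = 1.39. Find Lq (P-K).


ρ = λ·E[S] = 6.06·0.0314 = 0.1903
Lq = ρ²(1+C_s²)/(2(1−ρ)) = 0.03621·(1+1.39)/(2·0.8097)
= 0.03621·2.3900/1.6194 = 0.05344

Final: 0.05344


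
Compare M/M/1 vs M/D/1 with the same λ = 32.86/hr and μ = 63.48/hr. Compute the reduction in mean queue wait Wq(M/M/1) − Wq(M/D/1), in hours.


ρ = 32.86/63.48 = 0.5176
Wq(M/M/1) = ρ/(μ−λ) = 0.5176/30.62 = 0.01691 hr
Wq(M/D/1) = ρ/(2(μ−λ)) = 0.008453 hr
Savings = 0.01691 − 0.008453 = 0.008453 hr

Final: 0.008453 hr


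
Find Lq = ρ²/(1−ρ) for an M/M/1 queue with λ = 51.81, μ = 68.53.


ρ = 51.81/68.53 = 0.7560
Lq = ρ²/(1−ρ) = 0.5716/0.2440 = 2.3427

Final: 2.3427


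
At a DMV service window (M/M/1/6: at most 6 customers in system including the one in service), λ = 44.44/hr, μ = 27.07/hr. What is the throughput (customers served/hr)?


ρ = 1.6417; P_K = (1−ρ)ρ^6/(1−ρ^7) = 0.403417
λ_eff = λ(1 − P_K) = 44.44·(1 − 0.403417) = 44.44·0.596583 = 26.5121 /hr

Final: 26.5121 /hr


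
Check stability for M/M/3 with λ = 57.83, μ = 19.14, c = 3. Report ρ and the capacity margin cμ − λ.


Total capacity cμ = 3·19.14 = 57.42/hr
ρ = λ/(cμ) = 57.83/57.42 = 1.0071
Stable ⇔ ρ < 1: NO
Spare capacity = cμ − λ = 57.42 − 57.83 = -0.41/hr

Final: ρ = 1.0071; unstable; margin = -0.41/hr


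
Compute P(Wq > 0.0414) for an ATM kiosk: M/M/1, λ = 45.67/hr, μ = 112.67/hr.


ρ = 45.67/112.67 = 0.4053
P(Wq > t) = ρ·e^{−(μ−λ)t} = 0.4053·e^{−2.7738}
= 0.4053·0.062424 = 0.025303

Final: 0.025303


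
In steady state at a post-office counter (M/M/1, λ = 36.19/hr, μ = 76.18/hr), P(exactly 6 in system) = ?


ρ = 36.19/76.18 = 0.4751
P_n = (1−ρ)·ρ^n = (1 − 0.4751)·0.4751^6 = 0.5249·0.011494 = 0.006034

Final: 0.006034


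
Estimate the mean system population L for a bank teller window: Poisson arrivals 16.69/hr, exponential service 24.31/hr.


ρ = λ/μ = 16.69/24.31 = 0.6865
L = ρ/(1−ρ) = 0.6865/(1 − 0.6865) = 0.6865/0.3135 = 2.1903

Final: 2.1903


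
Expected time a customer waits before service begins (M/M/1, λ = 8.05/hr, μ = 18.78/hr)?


ρ = 8.05/18.78 = 0.4286
Wq = ρ/(μ−λ) = 0.4286/(18.78 − 8.05) = 0.4286/10.73 = 0.03995 hr

Final: 0.03995 hr


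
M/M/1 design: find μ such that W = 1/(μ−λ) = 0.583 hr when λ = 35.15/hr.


W = 1/(μ−λ) ⇒ μ − λ = 1/W = 1/0.583 = 1.7153
μ = λ + 1/W = 35.15 + 1.7153 = 36.8653 per hr

Final: 36.8653 /hr


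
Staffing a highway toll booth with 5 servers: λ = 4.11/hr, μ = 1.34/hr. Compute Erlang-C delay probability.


a = λ/μ = 3.0672; ρ = a/5 = 0.6134
P₀ = 0.043254 (from M/M/c formula)
C(c,a) = [a^c/(c!(1−ρ))]·P₀ = [271.44704/(120·0.3866)]·0.043254
= 5.85166·0.043254 = 0.253109

Final: 0.253109


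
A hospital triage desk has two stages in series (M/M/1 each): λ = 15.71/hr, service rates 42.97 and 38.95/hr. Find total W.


Each node sees arrival rate λ = 15.71/hr (tandem ⇒ throughput preserved).
W₁ = 1/(μ₁−λ) = 1/(42.97−15.71) = 0.03668 hr
W₂ = 1/(μ₂−λ) = 1/(38.95−15.71) = 0.04303 hr
W_total = W₁ + W₂ = 0.03668 + 0.04303 = 0.07971 hr

Final: 0.07971 hr


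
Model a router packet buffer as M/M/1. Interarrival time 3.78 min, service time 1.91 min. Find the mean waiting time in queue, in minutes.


λ = 60/3.78 = 15.8730 /hr
μ = 60/1.91 = 31.4136 /hr
ρ = λ/μ = 15.8730/31.4136 = 0.5053
Wq = ρ/(μ−λ) = 0.5053/(31.4136−15.8730) = 0.03251 hr
In minutes: 0.03251·60 = 1.951 min

Final: 1.951 min


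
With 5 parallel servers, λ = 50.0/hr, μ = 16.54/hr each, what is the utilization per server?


ρ = λ/(cμ) = 50.0/(5·16.54) = 50.0/82.70 = 0.6046

Final: 0.6046


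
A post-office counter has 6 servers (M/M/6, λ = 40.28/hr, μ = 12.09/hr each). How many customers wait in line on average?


a = λ/μ = 3.3317; ρ = a/6 = 0.5553
P₀ = 0.034636
Lq = P₀·a^c·ρ / (c!·(1−ρ)²) = 0.034636·1367.66258·0.5553/(720·0.19778)
= 0.18472

Final: 0.18472


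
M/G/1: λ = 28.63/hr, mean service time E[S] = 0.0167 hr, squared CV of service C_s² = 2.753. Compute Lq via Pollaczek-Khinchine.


ρ = λ·E[S] = 28.63·0.0167 = 0.4781
Lq = ρ²(1+C_s²)/(2(1−ρ)) = 0.2286·(1+2.753)/(2·0.5219)
= 0.2286·3.7530/1.0438 = 0.82197

Final: 0.82197


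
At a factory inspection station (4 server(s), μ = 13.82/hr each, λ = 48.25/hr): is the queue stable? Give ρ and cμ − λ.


Total capacity cμ = 4·13.82 = 55.28/hr
ρ = λ/(cμ) = 48.25/55.28 = 0.8728
Stable ⇔ ρ < 1: YES
Spare capacity = cμ − λ = 55.28 − 48.25 = 7.03/hr

Final: ρ = 0.8728; stable; margin = 7.03/hr


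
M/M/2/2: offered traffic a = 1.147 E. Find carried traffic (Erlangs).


B(2,1.147) = 0.234528 (Erlang-B)
Carried load = a(1 − B) = 1.147·(1 − 0.234528) = 1.147·0.765472 = 0.8780 E

Final: 0.8780 Erlangs


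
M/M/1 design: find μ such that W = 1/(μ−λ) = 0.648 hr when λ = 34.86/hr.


W = 1/(μ−λ) ⇒ μ − λ = 1/W = 1/0.648 = 1.5432
μ = λ + 1/W = 34.86 + 1.5432 = 36.4032 per hr

Final: 36.4032 /hr


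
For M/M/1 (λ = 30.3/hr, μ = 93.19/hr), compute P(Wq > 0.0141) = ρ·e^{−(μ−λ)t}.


ρ = 30.3/93.19 = 0.3251
P(Wq > t) = ρ·e^{−(μ−λ)t} = 0.3251·e^{−0.8867}
= 0.3251·0.411993 = 0.133956

Final: 0.133956


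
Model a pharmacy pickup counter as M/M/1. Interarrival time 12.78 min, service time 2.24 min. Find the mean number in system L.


λ = 60/12.78 = 4.6948 /hr
μ = 60/2.24 = 26.7857 /hr
ρ = λ/μ = 4.6948/26.7857 = 0.1753
L = ρ/(1−ρ) = 0.1753/0.8247 = 0.2125

Final: 0.2125


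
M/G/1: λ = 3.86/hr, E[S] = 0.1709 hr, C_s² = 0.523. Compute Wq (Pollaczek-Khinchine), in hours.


ρ = λ·E[S] = 3.86·0.1709 = 0.6597
E[S²] = E[S]²(1+C_s²) = 0.1709²·(1+0.523) = 0.044482
Wq = λ·E[S²]/(2(1−ρ)) = 3.86·0.044482/(2·0.3403) = 0.25226 hr

Final: 0.25226 hr


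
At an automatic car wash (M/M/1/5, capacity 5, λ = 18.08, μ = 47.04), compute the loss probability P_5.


ρ = λ/μ = 18.08/47.04 = 0.3844
P_K = (1−ρ)ρ^K/(1−ρ^(K+1)) = (0.6156·0.008388)/(1 − 0.003224)
= 0.005164/0.996776 = 0.005181

Final: 0.005181


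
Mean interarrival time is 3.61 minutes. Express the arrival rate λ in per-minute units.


λ = 1/(interarrival time) in consistent units.
1 minute = 1 min, so λ = 1/3.61 = 0.2770 per minute

Final: 0.2770 /min


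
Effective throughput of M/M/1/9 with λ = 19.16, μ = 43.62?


ρ = 0.4392; P_K = (1−ρ)ρ^9/(1−ρ^10) = 0.0003414
λ_eff = λ(1 − P_K) = 19.16·(1 − 0.0003414) = 19.16·0.999659 = 19.1535 /hr

Final: 19.1535 /hr


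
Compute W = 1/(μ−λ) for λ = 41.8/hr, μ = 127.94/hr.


W = 1/(μ−λ) = 1/(127.94 − 41.8) = 1/86.14 = 0.01161 hr

Final: 0.01161 hr


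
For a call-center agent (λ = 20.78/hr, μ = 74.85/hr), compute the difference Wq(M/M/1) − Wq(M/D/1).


ρ = 20.78/74.85 = 0.2776
Wq(M/M/1) = ρ/(μ−λ) = 0.2776/54.07 = 0.005134 hr
Wq(M/D/1) = ρ/(2(μ−λ)) = 0.002567 hr
Savings = 0.005134 − 0.002567 = 0.002567 hr

Final: 0.002567 hr


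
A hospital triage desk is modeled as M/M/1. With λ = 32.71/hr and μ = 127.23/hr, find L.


ρ = λ/μ = 32.71/127.23 = 0.2571
L = ρ/(1−ρ) = 0.2571/(1 − 0.2571) = 0.2571/0.7429 = 0.3461

Final: 0.3461


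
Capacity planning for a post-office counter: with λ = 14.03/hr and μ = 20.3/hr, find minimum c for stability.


Stability requires cμ > λ ⇔ c > λ/μ.
λ/μ = 14.03/20.3 = 0.6911
Minimum integer c = ⌊0.6911⌋ + 1 = 1
Check: 1·20.3 = 20.30 > 14.03, while 0·20.3 = 0.00 ≤ 14.03

Final: 1 servers


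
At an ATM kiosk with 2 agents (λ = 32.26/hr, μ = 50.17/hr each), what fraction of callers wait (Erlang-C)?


a = λ/μ = 0.6430; ρ = a/2 = 0.3215
P₀ = 0.513424 (from M/M/c formula)
C(c,a) = [a^c/(c!(1−ρ))]·P₀ = [0.41347/(2·0.6785)]·0.513424
= 0.30469·0.513424 = 0.156438

Final: 0.156438


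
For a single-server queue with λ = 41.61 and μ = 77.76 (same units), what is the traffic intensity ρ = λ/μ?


ρ = λ/μ = 41.61/77.76 = 0.5351

Final: 0.5351


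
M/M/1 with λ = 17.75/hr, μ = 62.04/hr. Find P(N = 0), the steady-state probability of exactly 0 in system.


ρ = 17.75/62.04 = 0.2861
P_n = (1−ρ)·ρ^n = (1 − 0.2861)·0.2861^0 = 0.7139·1.000000 = 0.713894

Final: 0.713894


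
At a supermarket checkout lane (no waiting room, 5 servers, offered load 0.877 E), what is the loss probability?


B(c,a) = (a^c/c!) / Σ_{k=0}^{c} a^k/k!
a^5/5! = 0.004323
Σ terms (k=0..5): 1.00000 + 0.87700 + 0.38456 + 0.11242 + 0.02465 + 0.004323 = 2.402957
B = 0.004323/2.402957 = 0.001799

Final: 0.001799


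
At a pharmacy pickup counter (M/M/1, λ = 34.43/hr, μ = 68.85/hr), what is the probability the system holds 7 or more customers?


ρ = 34.43/68.85 = 0.5001
P(N ≥ n) = ρ^n = 0.5001^7 = 0.007820

Final: 0.007820


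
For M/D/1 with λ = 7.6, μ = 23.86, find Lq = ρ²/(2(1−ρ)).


ρ = 7.6/23.86 = 0.3185
M/D/1: Lq = ρ²/(2(1−ρ)) = 0.1015/(2·0.6815) = 0.07444

Final: 0.07444


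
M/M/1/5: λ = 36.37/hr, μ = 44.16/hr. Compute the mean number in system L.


ρ = 36.37/44.16 = 0.8236
L = ρ[1 − (K+1)ρ^K + Kρ^(K+1)] / [(1−ρ)(1−ρ^(K+1))]
Numerator: 0.8236·(1 − 6·0.378941 + 5·0.312094) = 0.236229
Denominator: (0.1764)·(0.687906) = 0.121349
L = 0.236229/0.121349 = 1.9467

Final: 1.9467


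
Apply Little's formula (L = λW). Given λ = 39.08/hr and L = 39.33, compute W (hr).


W = L/λ = 39.33/39.08 = 1.0064 hr

Final: 1.0064 hr


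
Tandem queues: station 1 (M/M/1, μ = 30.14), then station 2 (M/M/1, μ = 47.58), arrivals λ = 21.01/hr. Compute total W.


Each node sees arrival rate λ = 21.01/hr (tandem ⇒ throughput preserved).
W₁ = 1/(μ₁−λ) = 1/(30.14−21.01) = 0.10953 hr
W₂ = 1/(μ₂−λ) = 1/(47.58−21.01) = 0.03764 hr
W_total = W₁ + W₂ = 0.10953 + 0.03764 = 0.14717 hr

Final: 0.14717 hr


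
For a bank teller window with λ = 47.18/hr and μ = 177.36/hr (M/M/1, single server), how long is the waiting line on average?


ρ = 47.18/177.36 = 0.2660
Lq = ρ²/(1−ρ) = 0.07076/0.7340 = 0.09641

Final: 0.09641


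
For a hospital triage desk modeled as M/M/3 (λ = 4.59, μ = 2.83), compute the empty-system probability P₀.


a = λ/μ = 4.59/2.83 = 1.6219; ρ = a/c = 0.5406
Σ_{k=0}^{2} a^k/k! (terms k=0..2) = 1.00000 + 1.62191 + 1.31529 = 3.93720
Tail: a^3/(3!(1−ρ)) = 4.26657/(6·0.4594) = 1.54800
P₀ = 1/(3.93720 + 1.54800) = 1/5.48520 = 0.182309

Final: 0.182309


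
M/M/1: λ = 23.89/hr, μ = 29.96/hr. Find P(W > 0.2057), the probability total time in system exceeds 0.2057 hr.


W ~ Exponential(μ−λ) for M/M/1.
μ − λ = 29.96 − 23.89 = 6.0700
P(W > t) = e^{−(μ−λ)t} = e^{−1.2486} = 0.286906

Final: 0.286906


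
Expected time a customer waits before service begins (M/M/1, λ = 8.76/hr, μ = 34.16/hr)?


ρ = 8.76/34.16 = 0.2564
Wq = ρ/(μ−λ) = 0.2564/(34.16 − 8.76) = 0.2564/25.40 = 0.01010 hr

Final: 0.01010 hr


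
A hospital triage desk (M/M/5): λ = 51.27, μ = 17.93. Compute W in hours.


a = 2.8595; ρ = 0.5719; P₀ = 0.054492
Lq = P₀·a^c·ρ/(c!(1−ρ)²) = 0.27088
Wq = Lq/λ = 0.27088/51.27 = 0.005283 hr
W = Wq + 1/μ = 0.005283 + 0.05577 = 0.06106 hr

Final: 0.06106 hr


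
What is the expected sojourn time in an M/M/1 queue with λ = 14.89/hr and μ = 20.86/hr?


W = 1/(μ−λ) = 1/(20.86 − 14.89) = 1/5.97 = 0.1675 hr

Final: 0.1675 hr


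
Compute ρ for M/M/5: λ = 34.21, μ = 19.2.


ρ = λ/(cμ) = 34.21/(5·19.2) = 34.21/96.00 = 0.3564

Final: 0.3564


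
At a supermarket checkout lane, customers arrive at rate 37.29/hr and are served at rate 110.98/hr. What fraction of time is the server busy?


ρ = λ/μ = 37.29/110.98 = 0.3360

Final: 0.3360


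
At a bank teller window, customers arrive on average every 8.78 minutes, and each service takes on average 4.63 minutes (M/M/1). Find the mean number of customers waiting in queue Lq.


λ = 60/8.78 = 6.8337 /hr
μ = 60/4.63 = 12.9590 /hr
ρ = λ/μ = 6.8337/12.9590 = 0.5273
Lq = ρ²/(1−ρ) = 0.2781/0.4727 = 0.5883

Final: 0.5883


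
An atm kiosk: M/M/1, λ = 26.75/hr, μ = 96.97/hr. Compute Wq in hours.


ρ = 26.75/96.97 = 0.2759
Wq = ρ/(μ−λ) = 0.2759/(96.97 − 26.75) = 0.2759/70.22 = 0.003928 hr

Final: 0.003928 hr


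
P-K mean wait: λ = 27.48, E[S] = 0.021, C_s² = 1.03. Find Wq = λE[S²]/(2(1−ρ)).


ρ = λ·E[S] = 27.48·0.021 = 0.5771
E[S²] = E[S]²(1+C_s²) = 0.021²·(1+1.03) = 0.0008952
Wq = λ·E[S²]/(2(1−ρ)) = 27.48·0.0008952/(2·0.4229) = 0.02908 hr

Final: 0.02908 hr


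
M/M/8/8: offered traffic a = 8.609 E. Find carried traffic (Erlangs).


B(8,8.609) = 0.268691 (Erlang-B)
Carried load = a(1 − B) = 8.609·(1 − 0.268691) = 8.609·0.731309 = 6.2958 E

Final: 6.2958 Erlangs


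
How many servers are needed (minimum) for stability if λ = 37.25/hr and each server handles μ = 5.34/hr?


Stability requires cμ > λ ⇔ c > λ/μ.
λ/μ = 37.25/5.34 = 6.9757
Minimum integer c = ⌊6.9757⌋ + 1 = 7
Check: 7·5.34 = 37.38 > 37.25, while 6·5.34 = 32.04 ≤ 37.25

Final: 7 servers


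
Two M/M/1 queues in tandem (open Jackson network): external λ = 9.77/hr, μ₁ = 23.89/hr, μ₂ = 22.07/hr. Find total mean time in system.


Each node sees arrival rate λ = 9.77/hr (tandem ⇒ throughput preserved).
W₁ = 1/(μ₁−λ) = 1/(23.89−9.77) = 0.07082 hr
W₂ = 1/(μ₂−λ) = 1/(22.07−9.77) = 0.08130 hr
W_total = W₁ + W₂ = 0.07082 + 0.08130 = 0.15212 hr

Final: 0.15212 hr


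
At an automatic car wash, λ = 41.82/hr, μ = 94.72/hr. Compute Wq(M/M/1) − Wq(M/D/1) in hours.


ρ = 41.82/94.72 = 0.4415
Wq(M/M/1) = ρ/(μ−λ) = 0.4415/52.90 = 0.008346 hr
Wq(M/D/1) = ρ/(2(μ−λ)) = 0.004173 hr
Savings = 0.008346 − 0.004173 = 0.004173 hr

Final: 0.004173 hr


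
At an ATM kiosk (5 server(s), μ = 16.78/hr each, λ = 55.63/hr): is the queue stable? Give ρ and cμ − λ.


Total capacity cμ = 5·16.78 = 83.90/hr
ρ = λ/(cμ) = 55.63/83.90 = 0.6631
Stable ⇔ ρ < 1: YES
Spare capacity = cμ − λ = 83.90 − 55.63 = 28.27/hr

Final: ρ = 0.6631; stable; margin = 28.27/hr


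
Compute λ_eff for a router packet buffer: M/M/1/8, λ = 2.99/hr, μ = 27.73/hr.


ρ = 0.1078; P_K = (1−ρ)ρ^8/(1−ρ^9) = 0.00000001630
λ_eff = λ(1 − P_K) = 2.99·(1 − 0.00000001630) = 2.99·1.000000 = 2.9900 /hr

Final: 2.9900 /hr


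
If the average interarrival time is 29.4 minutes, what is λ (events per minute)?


λ = 1/(interarrival time) in consistent units.
1 minute = 1 min, so λ = 1/29.4 = 0.03401 per minute

Final: 0.03401 /min


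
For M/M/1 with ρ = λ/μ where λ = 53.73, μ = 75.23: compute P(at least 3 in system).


ρ = 53.73/75.23 = 0.7142
P(N ≥ n) = ρ^n = 0.7142^3 = 0.364315

Final: 0.364315


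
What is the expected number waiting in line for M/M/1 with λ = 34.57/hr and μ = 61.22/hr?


ρ = 34.57/61.22 = 0.5647
Lq = ρ²/(1−ρ) = 0.3189/0.4353 = 0.7325

Final: 0.7325


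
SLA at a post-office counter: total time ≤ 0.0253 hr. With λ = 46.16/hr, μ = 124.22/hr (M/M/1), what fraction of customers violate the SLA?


W ~ Exponential(μ−λ) for M/M/1.
μ − λ = 124.22 − 46.16 = 78.0600
P(W > t) = e^{−(μ−λ)t} = e^{−1.9749} = 0.138773

Final: 0.138773


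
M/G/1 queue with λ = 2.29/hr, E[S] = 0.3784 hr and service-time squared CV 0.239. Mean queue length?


ρ = λ·E[S] = 2.29·0.3784 = 0.8665
Lq = ρ²(1+C_s²)/(2(1−ρ)) = 0.7509·(1+0.239)/(2·0.1335)
= 0.7509·1.2390/0.2669 = 3.48538

Final: 3.48538


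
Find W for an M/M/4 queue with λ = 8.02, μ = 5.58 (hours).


a = 1.4373; ρ = 0.3593; P₀ = 0.235708
Lq = P₀·a^c·ρ/(c!(1−ρ)²) = 0.03669
Wq = Lq/λ = 0.03669/8.02 = 0.004575 hr
W = Wq + 1/μ = 0.004575 + 0.17921 = 0.18379 hr

Final: 0.18379 hr


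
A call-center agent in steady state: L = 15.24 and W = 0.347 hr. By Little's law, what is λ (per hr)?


λ = L/W = 15.24/0.347 = 43.9193 /hr

Final: 43.9193 /hr


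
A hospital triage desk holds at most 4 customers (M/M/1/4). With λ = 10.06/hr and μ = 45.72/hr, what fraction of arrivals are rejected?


ρ = λ/μ = 10.06/45.72 = 0.2200
P_K = (1−ρ)ρ^K/(1−ρ^(K+1)) = (0.7800·0.002344)/(1 − 0.0005158)
= 0.001828/0.999484 = 0.001829

Final: 0.001829


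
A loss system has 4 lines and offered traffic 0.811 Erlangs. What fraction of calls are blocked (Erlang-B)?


B(c,a) = (a^c/c!) / Σ_{k=0}^{c} a^k/k!
a^4/4! = 0.018025
Σ terms (k=0..4): 1.00000 + 0.81100 + 0.32886 + 0.08890 + 0.01802 = 2.246787
B = 0.018025/2.246787 = 0.008023

Final: 0.008023


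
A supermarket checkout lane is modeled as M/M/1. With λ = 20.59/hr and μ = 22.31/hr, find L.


ρ = λ/μ = 20.59/22.31 = 0.9229
L = ρ/(1−ρ) = 0.9229/(1 − 0.9229) = 0.9229/0.07710 = 11.9709

Final: 11.9709


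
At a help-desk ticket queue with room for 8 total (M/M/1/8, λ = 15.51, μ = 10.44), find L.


ρ = 15.51/10.44 = 1.4856
L = ρ[1 − (K+1)ρ^K + Kρ^(K+1)] / [(1−ρ)(1−ρ^(K+1))]
Numerator: 1.4856·(1 − 9·23.729599 + 8·35.253455) = 103.193877
Denominator: (-0.4856)·(-34.253455) = 16.634580
L = 103.193877/16.634580 = 6.2036

Final: 6.2036


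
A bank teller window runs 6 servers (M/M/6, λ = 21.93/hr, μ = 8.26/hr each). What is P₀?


a = λ/μ = 21.93/8.26 = 2.6550; ρ = a/c = 0.4425
Σ_{k=0}^{5} a^k/k! (terms k=0..5) = 1.00000 + 2.65496 + 3.52442 + 3.11907 + 2.07025 + 1.09929 = 13.46799
Tail: a^6/(6!(1−ρ)) = 350.22852/(720·0.5575) = 0.87251
P₀ = 1/(13.46799 + 0.87251) = 1/14.34049 = 0.069733

Final: 0.069733


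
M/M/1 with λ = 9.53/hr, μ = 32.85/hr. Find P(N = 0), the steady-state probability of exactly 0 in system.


ρ = 9.53/32.85 = 0.2901
P_n = (1−ρ)·ρ^n = (1 − 0.2901)·0.2901^0 = 0.7099·1.000000 = 0.709893

Final: 0.709893


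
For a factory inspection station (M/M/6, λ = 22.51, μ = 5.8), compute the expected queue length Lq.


a = λ/μ = 3.8810; ρ = a/6 = 0.6468
P₀ = 0.019089
Lq = P₀·a^c·ρ / (c!·(1−ρ)²) = 0.019089·3417.31497·0.6468/(720·0.12472)
= 0.46989

Final: 0.46989


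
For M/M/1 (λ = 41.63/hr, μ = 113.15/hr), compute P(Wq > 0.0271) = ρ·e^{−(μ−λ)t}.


ρ = 41.63/113.15 = 0.3679
P(Wq > t) = ρ·e^{−(μ−λ)t} = 0.3679·e^{−1.9382}
= 0.3679·0.143964 = 0.052967

Final: 0.052967


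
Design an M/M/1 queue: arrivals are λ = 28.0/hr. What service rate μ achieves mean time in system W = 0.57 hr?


W = 1/(μ−λ) ⇒ μ − λ = 1/W = 1/0.57 = 1.7544
μ = λ + 1/W = 28.0 + 1.7544 = 29.7544 per hr

Final: 29.7544 /hr


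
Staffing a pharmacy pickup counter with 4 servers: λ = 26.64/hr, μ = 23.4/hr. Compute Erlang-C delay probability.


a = λ/μ = 1.1385; ρ = a/4 = 0.2846
P₀ = 0.319461 (from M/M/c formula)
C(c,a) = [a^c/(c!(1−ρ))]·P₀ = [1.67986/(24·0.7154)]·0.319461
= 0.09784·0.319461 = 0.031256

Final: 0.031256


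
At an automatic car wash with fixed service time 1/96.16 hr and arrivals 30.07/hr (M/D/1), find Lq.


ρ = 30.07/96.16 = 0.3127
M/D/1: Lq = ρ²/(2(1−ρ)) = 0.09779/(2·0.6873) = 0.07114

Final: 0.07114


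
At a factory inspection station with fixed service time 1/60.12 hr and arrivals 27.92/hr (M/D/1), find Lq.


ρ = 27.92/60.12 = 0.4644
M/D/1: Lq = ρ²/(2(1−ρ)) = 0.2157/(2·0.5356) = 0.20134

Final: 0.20134


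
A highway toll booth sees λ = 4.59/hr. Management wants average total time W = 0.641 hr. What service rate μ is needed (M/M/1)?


W = 1/(μ−λ) ⇒ μ − λ = 1/W = 1/0.641 = 1.5601
μ = λ + 1/W = 4.59 + 1.5601 = 6.1501 per hr

Final: 6.1501 /hr


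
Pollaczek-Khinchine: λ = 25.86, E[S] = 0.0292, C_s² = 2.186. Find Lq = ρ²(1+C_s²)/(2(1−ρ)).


ρ = λ·E[S] = 25.86·0.0292 = 0.7551
Lq = ρ²(1+C_s²)/(2(1−ρ)) = 0.5702·(1+2.186)/(2·0.2449)
= 0.5702·3.1860/0.4898 = 3.70912

Final: 3.70912


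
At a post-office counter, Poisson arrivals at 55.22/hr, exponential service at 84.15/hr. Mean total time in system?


W = 1/(μ−λ) = 1/(84.15 − 55.22) = 1/28.93 = 0.03457 hr

Final: 0.03457 hr


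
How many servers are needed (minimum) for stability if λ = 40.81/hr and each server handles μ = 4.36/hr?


Stability requires cμ > λ ⇔ c > λ/μ.
λ/μ = 40.81/4.36 = 9.3601
Minimum integer c = ⌊9.3601⌋ + 1 = 10
Check: 10·4.36 = 43.60 > 40.81, while 9·4.36 = 39.24 ≤ 40.81

Final: 10 servers


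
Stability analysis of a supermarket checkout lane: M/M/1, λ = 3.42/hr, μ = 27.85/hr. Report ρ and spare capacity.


Total capacity cμ = 1·27.85 = 27.85/hr
ρ = λ/(cμ) = 3.42/27.85 = 0.1228
Stable ⇔ ρ < 1: YES
Spare capacity = cμ − λ = 27.85 − 3.42 = 24.43/hr

Final: ρ = 0.1228; stable; margin = 24.43/hr


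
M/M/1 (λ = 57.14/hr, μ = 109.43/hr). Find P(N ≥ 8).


ρ = 57.14/109.43 = 0.5222
P(N ≥ n) = ρ^n = 0.5222^8 = 0.005526

Final: 0.005526


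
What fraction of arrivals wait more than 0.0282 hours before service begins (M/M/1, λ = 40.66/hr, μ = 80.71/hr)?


ρ = 40.66/80.71 = 0.5038
P(Wq > t) = ρ·e^{−(μ−λ)t} = 0.5038·e^{−1.1294}
= 0.5038·0.323224 = 0.162833

Final: 0.162833


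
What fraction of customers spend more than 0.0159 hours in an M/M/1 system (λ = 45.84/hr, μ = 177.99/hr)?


W ~ Exponential(μ−λ) for M/M/1.
μ − λ = 177.99 − 45.84 = 132.1500
P(W > t) = e^{−(μ−λ)t} = e^{−2.1012} = 0.122311

Final: 0.122311


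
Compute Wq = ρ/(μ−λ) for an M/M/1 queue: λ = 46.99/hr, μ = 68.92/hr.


ρ = 46.99/68.92 = 0.6818
Wq = ρ/(μ−λ) = 0.6818/(68.92 − 46.99) = 0.6818/21.93 = 0.03109 hr

Final: 0.03109 hr


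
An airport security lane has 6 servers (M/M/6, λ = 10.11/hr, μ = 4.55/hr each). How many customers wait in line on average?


a = λ/μ = 2.2220; ρ = a/6 = 0.3703
P₀ = 0.108091
Lq = P₀·a^c·ρ / (c!·(1−ρ)²) = 0.108091·120.34791·0.3703/(720·0.39648)
= 0.01688

Final: 0.01688


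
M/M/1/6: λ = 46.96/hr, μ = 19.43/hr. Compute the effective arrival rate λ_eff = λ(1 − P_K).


ρ = 2.4169; P_K = (1−ρ)ρ^6/(1−ρ^7) = 0.587463
λ_eff = λ(1 − P_K) = 46.96·(1 − 0.587463) = 46.96·0.412537 = 19.3727 /hr

Final: 19.3727 /hr


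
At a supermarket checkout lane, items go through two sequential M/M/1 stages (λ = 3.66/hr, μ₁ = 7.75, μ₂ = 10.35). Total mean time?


Each node sees arrival rate λ = 3.66/hr (tandem ⇒ throughput preserved).
W₁ = 1/(μ₁−λ) = 1/(7.75−3.66) = 0.24450 hr
W₂ = 1/(μ₂−λ) = 1/(10.35−3.66) = 0.14948 hr
W_total = W₁ + W₂ = 0.24450 + 0.14948 = 0.39398 hr

Final: 0.39398 hr


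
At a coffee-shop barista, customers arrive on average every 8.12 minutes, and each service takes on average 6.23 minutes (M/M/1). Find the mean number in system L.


λ = 60/8.12 = 7.3892 /hr
μ = 60/6.23 = 9.6308 /hr
ρ = λ/μ = 7.3892/9.6308 = 0.7672
L = ρ/(1−ρ) = 0.7672/0.2328 = 3.2963

Final: 3.2963


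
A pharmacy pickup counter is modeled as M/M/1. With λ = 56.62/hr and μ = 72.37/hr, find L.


ρ = λ/μ = 56.62/72.37 = 0.7824
L = ρ/(1−ρ) = 0.7824/(1 − 0.7824) = 0.7824/0.2176 = 3.5949

Final: 3.5949


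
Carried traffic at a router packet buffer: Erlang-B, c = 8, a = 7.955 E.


B(8,7.955) = 0.233070 (Erlang-B)
Carried load = a(1 − B) = 7.955·(1 − 0.233070) = 7.955·0.766930 = 6.1009 E

Final: 6.1009 Erlangs


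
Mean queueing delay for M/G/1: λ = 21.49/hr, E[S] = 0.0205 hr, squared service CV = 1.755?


ρ = λ·E[S] = 21.49·0.0205 = 0.4405
E[S²] = E[S]²(1+C_s²) = 0.0205²·(1+1.755) = 0.001158
Wq = λ·E[S²]/(2(1−ρ)) = 21.49·0.001158/(2·0.5595) = 0.02224 hr

Final: 0.02224 hr


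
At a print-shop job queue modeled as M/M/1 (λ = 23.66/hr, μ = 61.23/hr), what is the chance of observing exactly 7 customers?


ρ = 23.66/61.23 = 0.3864
P_n = (1−ρ)·ρ^n = (1 − 0.3864)·0.3864^7 = 0.6136·0.001286 = 0.0007893

Final: 0.0007893


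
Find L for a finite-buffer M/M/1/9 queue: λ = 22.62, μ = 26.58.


ρ = 22.62/26.58 = 0.8510
L = ρ[1 − (K+1)ρ^K + Kρ^(K+1)] / [(1−ρ)(1−ρ^(K+1))]
Numerator: 0.8510·(1 − 10·0.234120 + 9·0.199240) = 0.384624
Denominator: (0.1490)·(0.800760) = 0.119301
L = 0.384624/0.119301 = 3.2240

Final: 3.2240


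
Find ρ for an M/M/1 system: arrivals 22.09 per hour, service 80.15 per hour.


ρ = λ/μ = 22.09/80.15 = 0.2756

Final: 0.2756


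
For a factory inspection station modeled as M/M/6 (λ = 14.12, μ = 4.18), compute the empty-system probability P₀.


a = λ/μ = 14.12/4.18 = 3.3780; ρ = a/c = 0.5630
Σ_{k=0}^{5} a^k/k! (terms k=0..5) = 1.00000 + 3.37799 + 5.70541 + 6.42427 + 5.42528 + 3.66531 = 25.59827
Tail: a^6/(6!(1−ρ)) = 1485.76625/(720·0.4370) = 4.72210
P₀ = 1/(25.59827 + 4.72210) = 1/30.32037 = 0.032981

Final: 0.032981


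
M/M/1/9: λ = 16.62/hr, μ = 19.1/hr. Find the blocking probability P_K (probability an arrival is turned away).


ρ = λ/μ = 16.62/19.1 = 0.8702
P_K = (1−ρ)ρ^K/(1−ρ^(K+1)) = (0.1298·0.286008)/(1 − 0.248872)
= 0.037136/0.751128 = 0.049441

Final: 0.049441


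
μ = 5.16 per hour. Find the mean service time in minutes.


Mean service time = 1/μ = 1/5.16 hour = 0.19380 hour
In minutes: 0.19380 × 60 = 11.6279 min

Final: 11.6279 min


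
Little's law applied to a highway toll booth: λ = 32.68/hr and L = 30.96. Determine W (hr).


W = L/λ = 30.96/32.68 = 0.9474 hr

Final: 0.9474 hr


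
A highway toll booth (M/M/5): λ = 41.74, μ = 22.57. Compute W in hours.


a = 1.8494; ρ = 0.3699; P₀ = 0.156567
Lq = P₀·a^c·ρ/(c!(1−ρ)²) = 0.02629
Wq = Lq/λ = 0.02629/41.74 = 0.0006299 hr
W = Wq + 1/μ = 0.0006299 + 0.04431 = 0.04494 hr

Final: 0.04494 hr


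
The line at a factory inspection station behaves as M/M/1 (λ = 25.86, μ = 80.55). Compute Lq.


ρ = 25.86/80.55 = 0.3210
Lq = ρ²/(1−ρ) = 0.1031/0.6790 = 0.1518

Final: 0.1518


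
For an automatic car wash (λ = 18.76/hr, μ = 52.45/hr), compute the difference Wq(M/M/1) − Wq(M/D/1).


ρ = 18.76/52.45 = 0.3577
Wq(M/M/1) = ρ/(μ−λ) = 0.3577/33.69 = 0.01062 hr
Wq(M/D/1) = ρ/(2(μ−λ)) = 0.005308 hr
Savings = 0.01062 − 0.005308 = 0.005308 hr

Final: 0.005308 hr


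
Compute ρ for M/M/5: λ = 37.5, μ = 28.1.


ρ = λ/(cμ) = 37.5/(5·28.1) = 37.5/140.50 = 0.2669

Final: 0.2669


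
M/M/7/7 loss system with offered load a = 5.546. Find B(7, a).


B(c,a) = (a^c/c!) / Σ_{k=0}^{c} a^k/k!
a^7/7! = 32.020530
Σ terms (k=0..7): 1.00000 + 5.54600 + 15.37906 + 28.43075 + 39.41924 + 43.72382 + 40.41538 + 32.02053 = 205.934779
B = 32.020530/205.934779 = 0.155489

Final: 0.155489


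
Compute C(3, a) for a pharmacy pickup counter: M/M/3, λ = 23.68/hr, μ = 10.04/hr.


a = λ/μ = 2.3586; ρ = a/3 = 0.7862
P₀ = 0.061097 (from M/M/c formula)
C(c,a) = [a^c/(c!(1−ρ))]·P₀ = [13.12031/(6·0.2138)]·0.061097
= 10.22732·0.061097 = 0.624863

Final: 0.624863


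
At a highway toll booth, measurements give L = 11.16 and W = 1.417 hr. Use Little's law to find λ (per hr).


λ = L/W = 11.16/1.417 = 7.8758 /hr

Final: 7.8758 /hr


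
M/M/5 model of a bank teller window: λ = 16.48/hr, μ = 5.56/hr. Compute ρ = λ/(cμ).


ρ = λ/(cμ) = 16.48/(5·5.56) = 16.48/27.80 = 0.5928

Final: 0.5928


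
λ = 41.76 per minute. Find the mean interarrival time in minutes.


Mean interarrival time = 1/λ = 1/41.76 minute = 0.02395 minute
In minutes: 0.02395 × 1 = 0.02395 min

Final: 0.02395 min
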